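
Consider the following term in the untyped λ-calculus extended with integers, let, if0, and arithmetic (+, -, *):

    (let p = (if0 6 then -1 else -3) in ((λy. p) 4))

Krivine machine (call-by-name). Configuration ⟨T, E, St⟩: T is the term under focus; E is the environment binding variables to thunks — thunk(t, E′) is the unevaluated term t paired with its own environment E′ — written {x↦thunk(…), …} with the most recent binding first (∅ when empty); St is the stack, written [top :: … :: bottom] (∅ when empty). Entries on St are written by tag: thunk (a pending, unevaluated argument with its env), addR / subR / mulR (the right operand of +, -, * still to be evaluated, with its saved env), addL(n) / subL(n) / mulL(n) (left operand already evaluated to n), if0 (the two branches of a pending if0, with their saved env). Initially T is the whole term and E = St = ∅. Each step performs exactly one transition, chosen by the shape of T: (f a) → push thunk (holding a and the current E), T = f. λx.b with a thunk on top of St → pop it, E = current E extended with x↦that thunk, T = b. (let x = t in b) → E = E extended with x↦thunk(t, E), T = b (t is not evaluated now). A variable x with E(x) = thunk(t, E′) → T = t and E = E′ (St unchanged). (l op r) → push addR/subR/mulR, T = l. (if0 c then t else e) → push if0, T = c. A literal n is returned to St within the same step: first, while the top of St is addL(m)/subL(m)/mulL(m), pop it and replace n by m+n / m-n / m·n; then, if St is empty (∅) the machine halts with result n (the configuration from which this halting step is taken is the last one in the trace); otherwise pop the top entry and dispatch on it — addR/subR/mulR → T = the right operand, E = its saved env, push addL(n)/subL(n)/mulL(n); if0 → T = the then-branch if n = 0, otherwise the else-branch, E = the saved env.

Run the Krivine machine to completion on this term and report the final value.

Answer: -3

Machine steps:
[0] <T=(let p = (if0 6 then -1 else -3) in ((λy. p) 4)), E=∅, St=∅>
[1] <T=((λy. p) 4), E={p↦thunk((if0 6 then -1 else -3), ∅)}, St=∅>
[2] <T=(λy. p), E={p↦thunk((if0 6 then -1 else -3), ∅)}, St=[thunk]>
[3] <T=p, E={y↦thunk(4, {p↦thunk((if0 6 then -1 else -3), ∅)}), p↦thunk((if0 6 then -1 else -3), ∅)}, St=∅>
[4] <T=(if0 6 then -1 else -3), E=∅, St=∅>
[5] <T=6, E=∅, St=[if0]>
[6] <T=-3, E=∅, St=∅>
→ final value -3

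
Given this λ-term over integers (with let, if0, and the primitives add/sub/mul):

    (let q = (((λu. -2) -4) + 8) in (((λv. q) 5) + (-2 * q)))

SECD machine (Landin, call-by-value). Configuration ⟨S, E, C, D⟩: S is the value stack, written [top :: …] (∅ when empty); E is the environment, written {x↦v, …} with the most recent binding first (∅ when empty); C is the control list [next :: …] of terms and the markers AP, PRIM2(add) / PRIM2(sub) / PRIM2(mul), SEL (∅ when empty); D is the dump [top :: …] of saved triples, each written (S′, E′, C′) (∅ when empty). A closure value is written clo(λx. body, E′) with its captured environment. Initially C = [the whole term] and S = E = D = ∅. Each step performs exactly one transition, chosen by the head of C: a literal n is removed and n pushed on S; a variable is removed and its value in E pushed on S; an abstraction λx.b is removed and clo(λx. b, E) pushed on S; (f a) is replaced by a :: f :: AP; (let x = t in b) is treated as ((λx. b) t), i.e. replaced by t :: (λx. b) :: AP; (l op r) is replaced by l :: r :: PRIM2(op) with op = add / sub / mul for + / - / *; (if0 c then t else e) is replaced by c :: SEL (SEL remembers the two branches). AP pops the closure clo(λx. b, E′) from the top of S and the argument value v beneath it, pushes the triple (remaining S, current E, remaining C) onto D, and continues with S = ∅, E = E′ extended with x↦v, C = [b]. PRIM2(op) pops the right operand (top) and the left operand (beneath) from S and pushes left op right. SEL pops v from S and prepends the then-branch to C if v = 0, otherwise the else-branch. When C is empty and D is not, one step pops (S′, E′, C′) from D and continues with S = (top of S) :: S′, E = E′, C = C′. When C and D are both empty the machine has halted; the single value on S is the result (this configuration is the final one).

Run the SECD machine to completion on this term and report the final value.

Answer: -6

Machine steps:
[0] <S=∅, E=∅, C=[(let q = (((λu. -2) -4) + 8) in (((λv. q) 5) + (-2 * q)))], D=∅>
[1] <S=∅, E=∅, C=[(((λu. -2) -4) + 8) :: (λq. (((λv. q) 5) + (-2 * q))) :: AP], D=∅>
[2] <S=∅, E=∅, C=[((λu. -2) -4) :: 8 :: PRIM2(add) :: (λq. (((λv. q) 5) + (-2 * q))) :: AP], D=∅>
[3] <S=∅, E=∅, C=[-4 :: (λu. -2) :: AP :: 8 :: PRIM2(add) :: (λq. (((λv. q) 5) + (-2 * q))) :: AP], D=∅>
[4] <S=[-4], E=∅, C=[(λu. -2) :: AP :: 8 :: PRIM2(add) :: (λq. (((λv. q) 5) + (-2 * q))) :: AP], D=∅>
[5] <S=[clo(λu. -2, ∅) :: -4], E=∅, C=[AP :: 8 :: PRIM2(add) :: (λq. (((λv. q) 5) + (-2 * q))) :: AP], D=∅>
[6] <S=∅, E={u↦-4}, C=[-2], D=[(∅, ∅, [8 :: PRIM2(add) :: (λq. (((λv. q) 5) + (-2 * q))) :: AP])]>
[7] <S=[-2], E={u↦-4}, C=∅, D=[(∅, ∅, [8 :: PRIM2(add) :: (λq. (((λv. q) 5) + (-2 * q))) :: AP])]>
[8] <S=[-2], E=∅, C=[8 :: PRIM2(add) :: (λq. (((λv. q) 5) + (-2 * q))) :: AP], D=∅>
[9] <S=[8 :: -2], E=∅, C=[PRIM2(add) :: (λq. (((λv. q) 5) + (-2 * q))) :: AP], D=∅>
[10] <S=[6], E=∅, C=[(λq. (((λv. q) 5) + (-2 * q))) :: AP], D=∅>
[11] <S=[clo(λq. (((λv. q) 5) + (-2 * q)), ∅) :: 6], E=∅, C=[AP], D=∅>
[12] <S=∅, E={q↦6}, C=[(((λv. q) 5) + (-2 * q))], D=[(∅, ∅, ∅)]>
[13] <S=∅, E={q↦6}, C=[((λv. q) 5) :: (-2 * q) :: PRIM2(add)], D=[(∅, ∅, ∅)]>
[14] <S=∅, E={q↦6}, C=[5 :: (λv. q) :: AP :: (-2 * q) :: PRIM2(add)], D=[(∅, ∅, ∅)]>
[15] <S=[5], E={q↦6}, C=[(λv. q) :: AP :: (-2 * q) :: PRIM2(add)], D=[(∅, ∅, ∅)]>
[16] <S=[clo(λv. q, {q↦6}) :: 5], E={q↦6}, C=[AP :: (-2 * q) :: PRIM2(add)], D=[(∅, ∅, ∅)]>
[17] <S=∅, E={v↦5, q↦6}, C=[q], D=[(∅, {q↦6}, [(-2 * q) :: PRIM2(add)]) :: (∅, ∅, ∅)]>
[18] <S=[6], E={v↦5, q↦6}, C=∅, D=[(∅, {q↦6}, [(-2 * q) :: PRIM2(add)]) :: (∅, ∅, ∅)]>
[19] <S=[6], E={q↦6}, C=[(-2 * q) :: PRIM2(add)], D=[(∅, ∅, ∅)]>
[20] <S=[6], E={q↦6}, C=[-2 :: q :: PRIM2(mul) :: PRIM2(add)], D=[(∅, ∅, ∅)]>
[21] <S=[-2 :: 6], E={q↦6}, C=[q :: PRIM2(mul) :: PRIM2(add)], D=[(∅, ∅, ∅)]>
[22] <S=[6 :: -2 :: 6], E={q↦6}, C=[PRIM2(mul) :: PRIM2(add)], D=[(∅, ∅, ∅)]>
[23] <S=[-12 :: 6], E={q↦6}, C=[PRIM2(add)], D=[(∅, ∅, ∅)]>
[24] <S=[-6], E={q↦6}, C=∅, D=[(∅, ∅, ∅)]>
[25] <S=[-6], E=∅, C=∅, D=∅>
→ final value -6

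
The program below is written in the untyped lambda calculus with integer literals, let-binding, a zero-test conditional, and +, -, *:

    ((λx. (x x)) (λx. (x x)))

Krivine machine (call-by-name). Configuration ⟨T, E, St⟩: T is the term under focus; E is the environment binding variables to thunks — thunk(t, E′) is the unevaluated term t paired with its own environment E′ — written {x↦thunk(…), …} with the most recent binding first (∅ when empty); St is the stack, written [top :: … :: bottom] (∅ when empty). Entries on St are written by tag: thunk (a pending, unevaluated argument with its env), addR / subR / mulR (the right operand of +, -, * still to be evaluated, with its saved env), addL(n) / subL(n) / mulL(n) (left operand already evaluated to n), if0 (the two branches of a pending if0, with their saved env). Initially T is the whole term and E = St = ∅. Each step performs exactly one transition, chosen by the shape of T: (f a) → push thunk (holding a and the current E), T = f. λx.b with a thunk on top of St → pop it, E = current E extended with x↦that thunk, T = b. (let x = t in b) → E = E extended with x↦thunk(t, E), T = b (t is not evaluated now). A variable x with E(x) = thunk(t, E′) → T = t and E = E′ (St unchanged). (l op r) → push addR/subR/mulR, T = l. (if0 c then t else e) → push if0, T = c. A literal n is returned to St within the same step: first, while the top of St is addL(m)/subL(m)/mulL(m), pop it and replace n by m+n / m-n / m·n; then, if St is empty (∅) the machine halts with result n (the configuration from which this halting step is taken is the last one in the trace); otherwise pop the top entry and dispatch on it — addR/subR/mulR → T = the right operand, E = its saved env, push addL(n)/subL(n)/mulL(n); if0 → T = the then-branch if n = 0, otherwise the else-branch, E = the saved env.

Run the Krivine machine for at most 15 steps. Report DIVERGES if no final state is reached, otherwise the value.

step 0: [T=((λx. (x x)) (λx. (x x))) | E=∅ | St=∅]
step 1: [T=(λx. (x x)) | E=∅ | St=[thunk]]
step 2: [T=(x x) | E={x↦thunk((λx. (x x)), ∅)} | St=∅]
step 3: [T=x | E={x↦thunk((λx. (x x)), ∅)} | St=[thunk]]
step 4: [T=(λx. (x x)) | E=∅ | St=[thunk]]
step 5: [T=(x x) | E={x↦thunk(x, {x↦thunk((λx. (x x)), ∅)})} | St=∅]
step 6: [T=x | E={x↦thunk(x, {x↦thunk((λx. (x x)), ∅)})} | St=[thunk]]
step 7: [T=x | E={x↦thunk((λx. (x x)), ∅)} | St=[thunk]]
step 8: [T=(λx. (x x)) | E=∅ | St=[thunk]]
step 9: [T=(x x) | E={x↦thunk(x, {x↦thunk(x, {x↦thunk((λx. (x x)), ∅)})})} | St=∅]
step 10: [T=x | E={x↦thunk(x, {x↦thunk(x, {x↦thunk((λx. (x x)), ∅)})})} | St=[thunk]]
step 11: [T=x | E={x↦thunk(x, {x↦thunk((λx. (x x)), ∅)})} | St=[thunk]]
step 12: [T=x | E={x↦thunk((λx. (x x)), ∅)} | St=[thunk]]
step 13: [T=(λx. (x x)) | E=∅ | St=[thunk]]
step 14: [T=(x x) | E={x↦thunk(x, {x↦thunk(x, {x↦thunk(x, {x↦thunk((λx. (x x)), ∅)})})})} | St=∅]
step 15: [T=x | E={x↦thunk(x, {x↦thunk(x, {x↦thunk(x, {x↦thunk((λx. (x x)), ∅)})})})} | St=[thunk]]
→ 15 transitions taken and the configuration is still not final: no result within 15 steps

Answer: DIVERGES (no final state within 15 steps)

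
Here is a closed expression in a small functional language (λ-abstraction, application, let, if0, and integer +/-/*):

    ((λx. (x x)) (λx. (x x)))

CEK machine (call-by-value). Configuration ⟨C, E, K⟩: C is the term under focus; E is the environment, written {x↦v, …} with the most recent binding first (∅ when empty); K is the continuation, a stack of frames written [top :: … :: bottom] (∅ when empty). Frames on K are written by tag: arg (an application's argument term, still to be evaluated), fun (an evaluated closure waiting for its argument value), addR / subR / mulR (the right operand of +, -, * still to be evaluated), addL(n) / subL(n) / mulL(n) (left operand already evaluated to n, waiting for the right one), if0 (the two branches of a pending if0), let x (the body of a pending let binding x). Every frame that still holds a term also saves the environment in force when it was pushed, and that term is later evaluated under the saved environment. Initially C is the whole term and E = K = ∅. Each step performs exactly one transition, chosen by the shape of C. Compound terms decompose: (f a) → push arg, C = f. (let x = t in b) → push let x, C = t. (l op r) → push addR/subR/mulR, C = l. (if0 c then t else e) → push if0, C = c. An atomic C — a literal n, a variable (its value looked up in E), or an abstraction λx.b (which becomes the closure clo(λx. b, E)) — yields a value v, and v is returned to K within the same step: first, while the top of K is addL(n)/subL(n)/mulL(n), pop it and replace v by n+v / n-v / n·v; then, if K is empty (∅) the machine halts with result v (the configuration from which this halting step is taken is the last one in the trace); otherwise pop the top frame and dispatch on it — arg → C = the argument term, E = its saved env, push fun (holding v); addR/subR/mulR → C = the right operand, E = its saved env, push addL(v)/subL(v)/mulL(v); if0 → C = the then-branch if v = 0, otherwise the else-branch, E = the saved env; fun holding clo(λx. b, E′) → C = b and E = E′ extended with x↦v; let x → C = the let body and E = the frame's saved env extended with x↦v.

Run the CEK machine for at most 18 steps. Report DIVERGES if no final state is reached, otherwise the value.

0. ⟨C=((λx. (x x)) (λx. (x x))); E=∅; K=∅⟩
1. ⟨C=(λx. (x x)); E=∅; K=[arg]⟩
2. ⟨C=(λx. (x x)); E=∅; K=[fun]⟩
3. ⟨C=(x x); E={x↦clo(λx. (x x), ∅)}; K=∅⟩
4. ⟨C=x; E={x↦clo(λx. (x x), ∅)}; K=[arg]⟩
5. ⟨C=x; E={x↦clo(λx. (x x), ∅)}; K=[fun]⟩
… configuration repeats with period 3 (steps 3–5 recur indefinitely) …

Answer: DIVERGES (no final state within 18 steps)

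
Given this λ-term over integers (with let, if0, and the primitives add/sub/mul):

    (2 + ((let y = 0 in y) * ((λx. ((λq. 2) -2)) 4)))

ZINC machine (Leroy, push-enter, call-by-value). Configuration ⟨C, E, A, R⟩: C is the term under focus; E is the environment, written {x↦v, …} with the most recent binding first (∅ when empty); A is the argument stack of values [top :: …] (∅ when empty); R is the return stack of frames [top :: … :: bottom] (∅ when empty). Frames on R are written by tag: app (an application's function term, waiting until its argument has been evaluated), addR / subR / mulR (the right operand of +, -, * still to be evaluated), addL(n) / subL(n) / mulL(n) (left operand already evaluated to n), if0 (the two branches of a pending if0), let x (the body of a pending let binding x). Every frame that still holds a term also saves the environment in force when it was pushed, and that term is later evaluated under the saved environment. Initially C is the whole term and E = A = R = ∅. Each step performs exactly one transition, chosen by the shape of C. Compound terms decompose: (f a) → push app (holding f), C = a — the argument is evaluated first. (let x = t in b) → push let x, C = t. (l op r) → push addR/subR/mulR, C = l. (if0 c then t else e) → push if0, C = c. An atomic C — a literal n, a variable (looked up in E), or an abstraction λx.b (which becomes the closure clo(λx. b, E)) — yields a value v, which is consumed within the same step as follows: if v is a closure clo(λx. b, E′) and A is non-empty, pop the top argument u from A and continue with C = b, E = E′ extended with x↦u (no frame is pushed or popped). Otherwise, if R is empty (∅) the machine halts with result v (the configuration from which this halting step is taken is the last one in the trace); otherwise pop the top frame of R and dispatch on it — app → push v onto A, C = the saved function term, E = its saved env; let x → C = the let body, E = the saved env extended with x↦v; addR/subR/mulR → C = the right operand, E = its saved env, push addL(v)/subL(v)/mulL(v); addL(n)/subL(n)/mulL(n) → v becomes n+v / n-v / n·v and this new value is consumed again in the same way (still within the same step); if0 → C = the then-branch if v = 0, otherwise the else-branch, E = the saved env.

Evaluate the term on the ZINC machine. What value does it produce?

[0] <C=(2 + ((let y = 0 in y) * ((λx. ((λq. 2) -2)) 4))), E=∅, A=∅, R=∅>
[1] <C=2, E=∅, A=∅, R=[addR]>
[2] <C=((let y = 0 in y) * ((λx. ((λq. 2) -2)) 4)), E=∅, A=∅, R=[addL(2)]>
[3] <C=(let y = 0 in y), E=∅, A=∅, R=[mulR :: addL(2)]>
[4] <C=0, E=∅, A=∅, R=[let y :: mulR :: addL(2)]>
[5] <C=y, E={y↦0}, A=∅, R=[mulR :: addL(2)]>
[6] <C=((λx. ((λq. 2) -2)) 4), E=∅, A=∅, R=[mulL(0) :: addL(2)]>
[7] <C=4, E=∅, A=∅, R=[app :: mulL(0) :: addL(2)]>
[8] <C=(λx. ((λq. 2) -2)), E=∅, A=[4], R=[mulL(0) :: addL(2)]>
[9] <C=((λq. 2) -2), E={x↦4}, A=∅, R=[mulL(0) :: addL(2)]>
[10] <C=-2, E={x↦4}, A=∅, R=[app :: mulL(0) :: addL(2)]>
[11] <C=(λq. 2), E={x↦4}, A=[-2], R=[mulL(0) :: addL(2)]>
[12] <C=2, E={q↦-2, x↦4}, A=∅, R=[mulL(0) :: addL(2)]>
→ final value 2

Answer: 2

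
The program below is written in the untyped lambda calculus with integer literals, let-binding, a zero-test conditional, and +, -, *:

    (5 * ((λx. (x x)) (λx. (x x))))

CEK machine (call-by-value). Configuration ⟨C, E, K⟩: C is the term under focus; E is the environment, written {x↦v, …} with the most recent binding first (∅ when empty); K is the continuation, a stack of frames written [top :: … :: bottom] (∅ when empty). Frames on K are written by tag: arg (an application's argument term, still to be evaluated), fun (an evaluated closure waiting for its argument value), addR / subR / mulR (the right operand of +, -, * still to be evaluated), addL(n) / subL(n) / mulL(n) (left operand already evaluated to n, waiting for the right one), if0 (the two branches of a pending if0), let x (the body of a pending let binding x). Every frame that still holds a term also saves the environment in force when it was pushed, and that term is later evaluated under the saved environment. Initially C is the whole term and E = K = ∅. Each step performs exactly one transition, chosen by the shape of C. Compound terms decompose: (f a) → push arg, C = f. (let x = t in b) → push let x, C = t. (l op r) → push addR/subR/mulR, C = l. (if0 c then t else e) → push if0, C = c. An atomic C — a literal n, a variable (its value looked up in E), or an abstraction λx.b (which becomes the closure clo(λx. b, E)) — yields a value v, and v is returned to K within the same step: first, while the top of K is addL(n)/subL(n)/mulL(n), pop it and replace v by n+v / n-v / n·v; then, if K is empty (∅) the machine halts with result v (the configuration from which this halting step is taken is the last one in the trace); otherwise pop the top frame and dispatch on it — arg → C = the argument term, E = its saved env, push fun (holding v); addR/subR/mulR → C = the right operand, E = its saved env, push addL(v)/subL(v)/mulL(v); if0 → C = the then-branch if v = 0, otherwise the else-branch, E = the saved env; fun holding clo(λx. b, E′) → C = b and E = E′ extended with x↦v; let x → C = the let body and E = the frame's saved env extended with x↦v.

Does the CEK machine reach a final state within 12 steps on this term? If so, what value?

t=0: [C=(5 * ((λx. (x x)) (λx. (x x)))) | E=∅ | K=∅]
t=1: [C=5 | E=∅ | K=[mulR]]
t=2: [C=((λx. (x x)) (λx. (x x))) | E=∅ | K=[mulL(5)]]
t=3: [C=(λx. (x x)) | E=∅ | K=[arg :: mulL(5)]]
t=4: [C=(λx. (x x)) | E=∅ | K=[fun :: mulL(5)]]
t=5: [C=(x x) | E={x↦clo(λx. (x x), ∅)} | K=[mulL(5)]]
t=6: [C=x | E={x↦clo(λx. (x x), ∅)} | K=[arg :: mulL(5)]]
t=7: [C=x | E={x↦clo(λx. (x x), ∅)} | K=[fun :: mulL(5)]]
… configuration repeats with period 3 (steps 5–7 recur indefinitely) …

Answer: DIVERGES (no final state within 12 steps)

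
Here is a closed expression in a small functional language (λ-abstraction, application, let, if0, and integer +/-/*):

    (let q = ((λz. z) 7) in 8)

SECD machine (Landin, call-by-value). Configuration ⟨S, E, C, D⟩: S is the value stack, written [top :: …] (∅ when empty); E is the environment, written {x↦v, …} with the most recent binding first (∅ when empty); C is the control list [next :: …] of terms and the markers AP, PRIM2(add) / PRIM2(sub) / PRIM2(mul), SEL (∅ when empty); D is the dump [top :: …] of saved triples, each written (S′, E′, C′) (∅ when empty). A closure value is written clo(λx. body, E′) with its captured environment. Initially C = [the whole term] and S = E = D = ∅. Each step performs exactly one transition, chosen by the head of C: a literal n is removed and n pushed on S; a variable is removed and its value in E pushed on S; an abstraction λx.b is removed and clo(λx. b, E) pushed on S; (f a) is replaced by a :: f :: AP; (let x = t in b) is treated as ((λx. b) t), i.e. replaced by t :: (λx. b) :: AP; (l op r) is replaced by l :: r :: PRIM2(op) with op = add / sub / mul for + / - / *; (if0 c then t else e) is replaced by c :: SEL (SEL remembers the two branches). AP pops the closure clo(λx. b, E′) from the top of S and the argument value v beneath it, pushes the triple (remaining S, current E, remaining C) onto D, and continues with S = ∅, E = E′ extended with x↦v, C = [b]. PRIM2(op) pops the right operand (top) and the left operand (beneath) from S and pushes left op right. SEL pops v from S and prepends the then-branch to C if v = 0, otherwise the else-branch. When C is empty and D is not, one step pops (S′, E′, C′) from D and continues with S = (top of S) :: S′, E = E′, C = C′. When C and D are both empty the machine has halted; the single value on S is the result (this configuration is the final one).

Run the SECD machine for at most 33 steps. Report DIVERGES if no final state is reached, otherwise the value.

Answer: 8

Derivation:
step 0: [S=∅ | E=∅ | C=[(let q = ((λz. z) 7) in 8)] | D=∅]
step 1: [S=∅ | E=∅ | C=[((λz. z) 7) :: (λq. 8) :: AP] | D=∅]
step 2: [S=∅ | E=∅ | C=[7 :: (λz. z) :: AP :: (λq. 8) :: AP] | D=∅]
step 3: [S=[7] | E=∅ | C=[(λz. z) :: AP :: (λq. 8) :: AP] | D=∅]
step 4: [S=[clo(λz. z, ∅) :: 7] | E=∅ | C=[AP :: (λq. 8) :: AP] | D=∅]
step 5: [S=∅ | E={z↦7} | C=[z] | D=[(∅, ∅, [(λq. 8) :: AP])]]
step 6: [S=[7] | E={z↦7} | C=∅ | D=[(∅, ∅, [(λq. 8) :: AP])]]
step 7: [S=[7] | E=∅ | C=[(λq. 8) :: AP] | D=∅]
step 8: [S=[clo(λq. 8, ∅) :: 7] | E=∅ | C=[AP] | D=∅]
step 9: [S=∅ | E={q↦7} | C=[8] | D=[(∅, ∅, ∅)]]
step 10: [S=[8] | E={q↦7} | C=∅ | D=[(∅, ∅, ∅)]]
step 11: [S=[8] | E=∅ | C=∅ | D=∅]
→ final value 8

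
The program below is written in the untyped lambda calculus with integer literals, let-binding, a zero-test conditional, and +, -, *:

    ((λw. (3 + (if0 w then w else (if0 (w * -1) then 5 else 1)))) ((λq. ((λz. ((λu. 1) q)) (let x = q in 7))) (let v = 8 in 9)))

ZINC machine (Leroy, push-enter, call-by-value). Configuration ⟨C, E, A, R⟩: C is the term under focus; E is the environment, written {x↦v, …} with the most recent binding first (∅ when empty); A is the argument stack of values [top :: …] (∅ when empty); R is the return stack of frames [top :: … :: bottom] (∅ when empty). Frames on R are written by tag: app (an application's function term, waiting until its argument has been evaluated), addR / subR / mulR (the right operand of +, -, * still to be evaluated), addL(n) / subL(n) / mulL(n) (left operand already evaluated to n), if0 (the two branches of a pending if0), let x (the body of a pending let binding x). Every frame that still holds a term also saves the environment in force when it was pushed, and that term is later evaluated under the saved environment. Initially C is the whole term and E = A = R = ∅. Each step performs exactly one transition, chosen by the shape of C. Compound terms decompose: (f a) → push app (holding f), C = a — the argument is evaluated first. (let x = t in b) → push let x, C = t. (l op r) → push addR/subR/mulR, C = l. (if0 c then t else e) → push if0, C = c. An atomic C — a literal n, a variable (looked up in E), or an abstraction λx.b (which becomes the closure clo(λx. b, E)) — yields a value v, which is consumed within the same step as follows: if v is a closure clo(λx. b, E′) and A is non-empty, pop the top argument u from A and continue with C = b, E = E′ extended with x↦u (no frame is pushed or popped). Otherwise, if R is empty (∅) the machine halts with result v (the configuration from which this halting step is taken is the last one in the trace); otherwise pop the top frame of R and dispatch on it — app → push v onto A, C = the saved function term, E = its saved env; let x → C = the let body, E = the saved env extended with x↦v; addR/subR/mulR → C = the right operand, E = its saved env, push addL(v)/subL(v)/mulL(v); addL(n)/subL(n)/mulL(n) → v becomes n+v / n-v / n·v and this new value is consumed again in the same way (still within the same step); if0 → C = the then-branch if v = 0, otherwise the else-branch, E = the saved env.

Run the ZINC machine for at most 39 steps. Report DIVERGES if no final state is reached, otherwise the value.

Answer: 4

Execution trace:
0. ⟨C=((λw. (3 + (if0 w then w else (if0 (w * -1) then 5 else 1)))) ((λq. ((λz. ((λu. 1) q)) (let x = q in 7))) (let v = 8 in 9))); E=∅; A=∅; R=∅⟩
1. ⟨C=((λq. ((λz. ((λu. 1) q)) (let x = q in 7))) (let v = 8 in 9)); E=∅; A=∅; R=[app]⟩
2. ⟨C=(let v = 8 in 9); E=∅; A=∅; R=[app :: app]⟩
3. ⟨C=8; E=∅; A=∅; R=[let v :: app :: app]⟩
4. ⟨C=9; E={v↦8}; A=∅; R=[app :: app]⟩
5. ⟨C=(λq. ((λz. ((λu. 1) q)) (let x = q in 7))); E=∅; A=[9]; R=[app]⟩
6. ⟨C=((λz. ((λu. 1) q)) (let x = q in 7)); E={q↦9}; A=∅; R=[app]⟩
7. ⟨C=(let x = q in 7); E={q↦9}; A=∅; R=[app :: app]⟩
8. ⟨C=q; E={q↦9}; A=∅; R=[let x :: app :: app]⟩
9. ⟨C=7; E={x↦9, q↦9}; A=∅; R=[app :: app]⟩
10. ⟨C=(λz. ((λu. 1) q)); E={q↦9}; A=[7]; R=[app]⟩
11. ⟨C=((λu. 1) q); E={z↦7, q↦9}; A=∅; R=[app]⟩
12. ⟨C=q; E={z↦7, q↦9}; A=∅; R=[app :: app]⟩
13. ⟨C=(λu. 1); E={z↦7, q↦9}; A=[9]; R=[app]⟩
14. ⟨C=1; E={u↦9, z↦7, q↦9}; A=∅; R=[app]⟩
15. ⟨C=(λw. (3 + (if0 w then w else (if0 (w * -1) then 5 else 1)))); E=∅; A=[1]; R=∅⟩
16. ⟨C=(3 + (if0 w then w else (if0 (w * -1) then 5 else 1))); E={w↦1}; A=∅; R=∅⟩
17. ⟨C=3; E={w↦1}; A=∅; R=[addR]⟩
18. ⟨C=(if0 w then w else (if0 (w * -1) then 5 else 1)); E={w↦1}; A=∅; R=[addL(3)]⟩
19. ⟨C=w; E={w↦1}; A=∅; R=[if0 :: addL(3)]⟩
20. ⟨C=(if0 (w * -1) then 5 else 1); E={w↦1}; A=∅; R=[addL(3)]⟩
21. ⟨C=(w * -1); E={w↦1}; A=∅; R=[if0 :: addL(3)]⟩
22. ⟨C=w; E={w↦1}; A=∅; R=[mulR :: if0 :: addL(3)]⟩
23. ⟨C=-1; E={w↦1}; A=∅; R=[mulL(1) :: if0 :: addL(3)]⟩
24. ⟨C=1; E={w↦1}; A=∅; R=[addL(3)]⟩
→ final value 4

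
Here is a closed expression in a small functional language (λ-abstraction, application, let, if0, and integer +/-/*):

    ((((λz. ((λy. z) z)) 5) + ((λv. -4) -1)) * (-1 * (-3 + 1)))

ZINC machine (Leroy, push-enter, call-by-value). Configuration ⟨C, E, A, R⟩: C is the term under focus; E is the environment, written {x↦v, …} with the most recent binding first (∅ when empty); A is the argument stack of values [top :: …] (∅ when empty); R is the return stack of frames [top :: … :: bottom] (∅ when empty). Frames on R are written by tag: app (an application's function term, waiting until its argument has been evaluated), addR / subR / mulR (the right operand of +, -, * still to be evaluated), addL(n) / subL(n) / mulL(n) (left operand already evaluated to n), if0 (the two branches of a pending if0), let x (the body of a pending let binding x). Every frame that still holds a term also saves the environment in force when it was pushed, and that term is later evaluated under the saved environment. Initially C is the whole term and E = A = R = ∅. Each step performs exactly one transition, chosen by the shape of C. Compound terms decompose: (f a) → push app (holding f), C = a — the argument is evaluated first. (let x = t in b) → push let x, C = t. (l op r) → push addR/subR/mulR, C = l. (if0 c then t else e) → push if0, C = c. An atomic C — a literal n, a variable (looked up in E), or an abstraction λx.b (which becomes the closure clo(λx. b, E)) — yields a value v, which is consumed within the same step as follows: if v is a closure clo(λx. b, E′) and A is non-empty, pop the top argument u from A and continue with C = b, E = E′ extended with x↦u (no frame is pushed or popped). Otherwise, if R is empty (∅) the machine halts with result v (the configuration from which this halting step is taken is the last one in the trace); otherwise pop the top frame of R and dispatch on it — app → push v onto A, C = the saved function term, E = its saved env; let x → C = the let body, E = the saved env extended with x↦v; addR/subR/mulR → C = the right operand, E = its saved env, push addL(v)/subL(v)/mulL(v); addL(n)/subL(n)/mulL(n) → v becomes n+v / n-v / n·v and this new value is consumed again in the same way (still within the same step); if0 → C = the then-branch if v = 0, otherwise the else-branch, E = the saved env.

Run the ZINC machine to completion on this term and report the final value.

Answer: 2

Derivation:
step 0: ⟨C=((((λz. ((λy. z) z)) 5) + ((λv. -4) -1)) * (-1 * (-3 + 1))); E=∅; A=∅; R=∅⟩
step 1: ⟨C=(((λz. ((λy. z) z)) 5) + ((λv. -4) -1)); E=∅; A=∅; R=[mulR]⟩
step 2: ⟨C=((λz. ((λy. z) z)) 5); E=∅; A=∅; R=[addR :: mulR]⟩
step 3: ⟨C=5; E=∅; A=∅; R=[app :: addR :: mulR]⟩
step 4: ⟨C=(λz. ((λy. z) z)); E=∅; A=[5]; R=[addR :: mulR]⟩
step 5: ⟨C=((λy. z) z); E={z↦5}; A=∅; R=[addR :: mulR]⟩
step 6: ⟨C=z; E={z↦5}; A=∅; R=[app :: addR :: mulR]⟩
step 7: ⟨C=(λy. z); E={z↦5}; A=[5]; R=[addR :: mulR]⟩
step 8: ⟨C=z; E={y↦5, z↦5}; A=∅; R=[addR :: mulR]⟩
step 9: ⟨C=((λv. -4) -1); E=∅; A=∅; R=[addL(5) :: mulR]⟩
step 10: ⟨C=-1; E=∅; A=∅; R=[app :: addL(5) :: mulR]⟩
step 11: ⟨C=(λv. -4); E=∅; A=[-1]; R=[addL(5) :: mulR]⟩
step 12: ⟨C=-4; E={v↦-1}; A=∅; R=[addL(5) :: mulR]⟩
step 13: ⟨C=(-1 * (-3 + 1)); E=∅; A=∅; R=[mulL(1)]⟩
step 14: ⟨C=-1; E=∅; A=∅; R=[mulR :: mulL(1)]⟩
step 15: ⟨C=(-3 + 1); E=∅; A=∅; R=[mulL(-1) :: mulL(1)]⟩
step 16: ⟨C=-3; E=∅; A=∅; R=[addR :: mulL(-1) :: mulL(1)]⟩
step 17: ⟨C=1; E=∅; A=∅; R=[addL(-3) :: mulL(-1) :: mulL(1)]⟩
→ final value 2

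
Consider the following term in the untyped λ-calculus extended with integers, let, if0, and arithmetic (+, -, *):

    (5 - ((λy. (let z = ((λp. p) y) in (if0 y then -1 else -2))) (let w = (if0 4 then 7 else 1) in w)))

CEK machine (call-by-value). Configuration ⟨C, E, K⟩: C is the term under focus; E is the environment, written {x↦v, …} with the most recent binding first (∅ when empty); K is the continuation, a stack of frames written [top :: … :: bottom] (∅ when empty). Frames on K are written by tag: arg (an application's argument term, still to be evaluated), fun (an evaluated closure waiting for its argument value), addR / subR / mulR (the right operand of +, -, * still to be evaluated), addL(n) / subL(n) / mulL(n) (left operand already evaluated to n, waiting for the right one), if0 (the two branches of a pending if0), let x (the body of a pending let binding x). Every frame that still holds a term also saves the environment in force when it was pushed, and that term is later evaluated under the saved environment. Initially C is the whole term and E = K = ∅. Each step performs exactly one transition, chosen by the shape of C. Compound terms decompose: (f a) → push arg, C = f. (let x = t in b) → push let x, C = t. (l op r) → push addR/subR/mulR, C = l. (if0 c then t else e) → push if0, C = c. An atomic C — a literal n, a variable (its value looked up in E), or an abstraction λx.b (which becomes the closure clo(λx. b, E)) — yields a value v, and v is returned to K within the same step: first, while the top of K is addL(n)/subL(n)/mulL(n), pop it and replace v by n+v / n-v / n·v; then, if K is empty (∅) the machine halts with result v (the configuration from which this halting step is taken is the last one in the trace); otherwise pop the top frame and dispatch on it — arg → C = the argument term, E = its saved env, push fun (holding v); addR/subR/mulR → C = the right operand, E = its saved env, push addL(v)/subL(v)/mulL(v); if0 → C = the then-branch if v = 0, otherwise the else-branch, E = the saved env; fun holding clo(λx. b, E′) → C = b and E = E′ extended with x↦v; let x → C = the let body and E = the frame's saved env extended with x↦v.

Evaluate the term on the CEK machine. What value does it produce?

Answer: 7

Machine steps:
step 0: [C=(5 - ((λy. (let z = ((λp. p) y) in (if0 y then -1 else -2))) (let w = (if0 4 then 7 else 1) in w))) | E=∅ | K=∅]
step 1: [C=5 | E=∅ | K=[subR]]
step 2: [C=((λy. (let z = ((λp. p) y) in (if0 y then -1 else -2))) (let w = (if0 4 then 7 else 1) in w)) | E=∅ | K=[subL(5)]]
step 3: [C=(λy. (let z = ((λp. p) y) in (if0 y then -1 else -2))) | E=∅ | K=[arg :: subL(5)]]
step 4: [C=(let w = (if0 4 then 7 else 1) in w) | E=∅ | K=[fun :: subL(5)]]
step 5: [C=(if0 4 then 7 else 1) | E=∅ | K=[let w :: fun :: subL(5)]]
step 6: [C=4 | E=∅ | K=[if0 :: let w :: fun :: subL(5)]]
step 7: [C=1 | E=∅ | K=[let w :: fun :: subL(5)]]
step 8: [C=w | E={w↦1} | K=[fun :: subL(5)]]
step 9: [C=(let z = ((λp. p) y) in (if0 y then -1 else -2)) | E={y↦1} | K=[subL(5)]]
step 10: [C=((λp. p) y) | E={y↦1} | K=[let z :: subL(5)]]
step 11: [C=(λp. p) | E={y↦1} | K=[arg :: let z :: subL(5)]]
step 12: [C=y | E={y↦1} | K=[fun :: let z :: subL(5)]]
step 13: [C=p | E={p↦1, y↦1} | K=[let z :: subL(5)]]
step 14: [C=(if0 y then -1 else -2) | E={z↦1, y↦1} | K=[subL(5)]]
step 15: [C=y | E={z↦1, y↦1} | K=[if0 :: subL(5)]]
step 16: [C=-2 | E={z↦1, y↦1} | K=[subL(5)]]
→ final value 7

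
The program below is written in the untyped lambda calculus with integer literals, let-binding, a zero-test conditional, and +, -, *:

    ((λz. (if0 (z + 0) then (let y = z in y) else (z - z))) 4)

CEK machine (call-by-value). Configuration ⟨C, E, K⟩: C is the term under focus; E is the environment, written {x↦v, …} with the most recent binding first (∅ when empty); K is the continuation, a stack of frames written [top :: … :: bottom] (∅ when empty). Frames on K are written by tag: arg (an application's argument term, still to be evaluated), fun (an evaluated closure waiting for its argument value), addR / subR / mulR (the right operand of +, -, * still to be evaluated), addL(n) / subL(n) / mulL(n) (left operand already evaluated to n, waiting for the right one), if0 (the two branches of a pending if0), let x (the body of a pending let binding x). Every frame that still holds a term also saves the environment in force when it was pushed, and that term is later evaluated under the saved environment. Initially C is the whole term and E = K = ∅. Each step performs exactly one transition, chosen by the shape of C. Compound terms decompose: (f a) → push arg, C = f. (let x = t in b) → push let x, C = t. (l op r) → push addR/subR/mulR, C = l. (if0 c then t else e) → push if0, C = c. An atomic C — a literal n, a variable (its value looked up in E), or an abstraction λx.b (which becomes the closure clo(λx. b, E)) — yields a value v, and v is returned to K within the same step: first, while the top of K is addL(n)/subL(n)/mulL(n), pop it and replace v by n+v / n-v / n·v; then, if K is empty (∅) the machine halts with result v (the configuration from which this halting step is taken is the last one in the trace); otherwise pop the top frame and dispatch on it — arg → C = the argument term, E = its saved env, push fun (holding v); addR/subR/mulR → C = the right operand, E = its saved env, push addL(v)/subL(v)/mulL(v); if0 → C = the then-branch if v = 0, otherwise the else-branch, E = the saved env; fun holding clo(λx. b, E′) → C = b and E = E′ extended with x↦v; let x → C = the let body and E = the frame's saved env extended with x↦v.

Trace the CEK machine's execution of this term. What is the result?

t=0: <C=((λz. (if0 (z + 0) then (let y = z in y) else (z - z))) 4), E=∅, K=∅>
t=1: <C=(λz. (if0 (z + 0) then (let y = z in y) else (z - z))), E=∅, K=[arg]>
t=2: <C=4, E=∅, K=[fun]>
t=3: <C=(if0 (z + 0) then (let y = z in y) else (z - z)), E={z↦4}, K=∅>
t=4: <C=(z + 0), E={z↦4}, K=[if0]>
t=5: <C=z, E={z↦4}, K=[addR :: if0]>
t=6: <C=0, E={z↦4}, K=[addL(4) :: if0]>
t=7: <C=(z - z), E={z↦4}, K=∅>
t=8: <C=z, E={z↦4}, K=[subR]>
t=9: <C=z, E={z↦4}, K=[subL(4)]>
→ final value 0

Answer: 0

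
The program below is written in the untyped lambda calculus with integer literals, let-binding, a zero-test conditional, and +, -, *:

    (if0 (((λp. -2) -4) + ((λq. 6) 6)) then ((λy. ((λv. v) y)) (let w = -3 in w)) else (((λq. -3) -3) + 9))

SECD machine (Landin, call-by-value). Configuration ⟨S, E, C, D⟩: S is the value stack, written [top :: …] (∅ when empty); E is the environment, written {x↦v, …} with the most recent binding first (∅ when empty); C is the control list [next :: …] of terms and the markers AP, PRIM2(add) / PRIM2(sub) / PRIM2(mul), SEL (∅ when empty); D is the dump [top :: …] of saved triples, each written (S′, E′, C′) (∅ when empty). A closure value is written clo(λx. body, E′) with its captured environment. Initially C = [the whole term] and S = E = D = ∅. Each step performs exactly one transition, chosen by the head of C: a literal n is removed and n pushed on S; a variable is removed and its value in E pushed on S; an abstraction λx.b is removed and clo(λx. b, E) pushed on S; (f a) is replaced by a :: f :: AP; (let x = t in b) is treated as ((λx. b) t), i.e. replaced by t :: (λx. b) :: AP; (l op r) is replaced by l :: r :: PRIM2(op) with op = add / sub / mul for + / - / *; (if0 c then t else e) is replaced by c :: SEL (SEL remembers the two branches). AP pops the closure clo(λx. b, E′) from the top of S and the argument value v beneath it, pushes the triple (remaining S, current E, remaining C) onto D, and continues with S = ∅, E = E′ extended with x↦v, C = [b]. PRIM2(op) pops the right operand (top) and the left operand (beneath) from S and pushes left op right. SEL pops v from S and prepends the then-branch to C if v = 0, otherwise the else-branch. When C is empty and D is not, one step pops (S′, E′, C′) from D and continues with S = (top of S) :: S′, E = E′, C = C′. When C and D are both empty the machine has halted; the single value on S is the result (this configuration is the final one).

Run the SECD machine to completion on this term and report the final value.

0. <S=∅, E=∅, C=[(if0 (((λp. -2) -4) + ((λq. 6) 6)) then ((λy. ((λv. v) y)) (let w = -3 in w)) else (((λq. -3) -3) + 9))], D=∅>
1. <S=∅, E=∅, C=[(((λp. -2) -4) + ((λq. 6) 6)) :: SEL], D=∅>
2. <S=∅, E=∅, C=[((λp. -2) -4) :: ((λq. 6) 6) :: PRIM2(add) :: SEL], D=∅>
3. <S=∅, E=∅, C=[-4 :: (λp. -2) :: AP :: ((λq. 6) 6) :: PRIM2(add) :: SEL], D=∅>
4. <S=[-4], E=∅, C=[(λp. -2) :: AP :: ((λq. 6) 6) :: PRIM2(add) :: SEL], D=∅>
5. <S=[clo(λp. -2, ∅) :: -4], E=∅, C=[AP :: ((λq. 6) 6) :: PRIM2(add) :: SEL], D=∅>
6. <S=∅, E={p↦-4}, C=[-2], D=[(∅, ∅, [((λq. 6) 6) :: PRIM2(add) :: SEL])]>
7. <S=[-2], E={p↦-4}, C=∅, D=[(∅, ∅, [((λq. 6) 6) :: PRIM2(add) :: SEL])]>
8. <S=[-2], E=∅, C=[((λq. 6) 6) :: PRIM2(add) :: SEL], D=∅>
9. <S=[-2], E=∅, C=[6 :: (λq. 6) :: AP :: PRIM2(add) :: SEL], D=∅>
10. <S=[6 :: -2], E=∅, C=[(λq. 6) :: AP :: PRIM2(add) :: SEL], D=∅>
11. <S=[clo(λq. 6, ∅) :: 6 :: -2], E=∅, C=[AP :: PRIM2(add) :: SEL], D=∅>
12. <S=∅, E={q↦6}, C=[6], D=[([-2], ∅, [PRIM2(add) :: SEL])]>
13. <S=[6], E={q↦6}, C=∅, D=[([-2], ∅, [PRIM2(add) :: SEL])]>
14. <S=[6 :: -2], E=∅, C=[PRIM2(add) :: SEL], D=∅>
15. <S=[4], E=∅, C=[SEL], D=∅>
16. <S=∅, E=∅, C=[(((λq. -3) -3) + 9)], D=∅>
17. <S=∅, E=∅, C=[((λq. -3) -3) :: 9 :: PRIM2(add)], D=∅>
18. <S=∅, E=∅, C=[-3 :: (λq. -3) :: AP :: 9 :: PRIM2(add)], D=∅>
19. <S=[-3], E=∅, C=[(λq. -3) :: AP :: 9 :: PRIM2(add)], D=∅>
20. <S=[clo(λq. -3, ∅) :: -3], E=∅, C=[AP :: 9 :: PRIM2(add)], D=∅>
21. <S=∅, E={q↦-3}, C=[-3], D=[(∅, ∅, [9 :: PRIM2(add)])]>
22. <S=[-3], E={q↦-3}, C=∅, D=[(∅, ∅, [9 :: PRIM2(add)])]>
23. <S=[-3], E=∅, C=[9 :: PRIM2(add)], D=∅>
24. <S=[9 :: -3], E=∅, C=[PRIM2(add)], D=∅>
25. <S=[6], E=∅, C=∅, D=∅>
→ final value 6

Answer: 6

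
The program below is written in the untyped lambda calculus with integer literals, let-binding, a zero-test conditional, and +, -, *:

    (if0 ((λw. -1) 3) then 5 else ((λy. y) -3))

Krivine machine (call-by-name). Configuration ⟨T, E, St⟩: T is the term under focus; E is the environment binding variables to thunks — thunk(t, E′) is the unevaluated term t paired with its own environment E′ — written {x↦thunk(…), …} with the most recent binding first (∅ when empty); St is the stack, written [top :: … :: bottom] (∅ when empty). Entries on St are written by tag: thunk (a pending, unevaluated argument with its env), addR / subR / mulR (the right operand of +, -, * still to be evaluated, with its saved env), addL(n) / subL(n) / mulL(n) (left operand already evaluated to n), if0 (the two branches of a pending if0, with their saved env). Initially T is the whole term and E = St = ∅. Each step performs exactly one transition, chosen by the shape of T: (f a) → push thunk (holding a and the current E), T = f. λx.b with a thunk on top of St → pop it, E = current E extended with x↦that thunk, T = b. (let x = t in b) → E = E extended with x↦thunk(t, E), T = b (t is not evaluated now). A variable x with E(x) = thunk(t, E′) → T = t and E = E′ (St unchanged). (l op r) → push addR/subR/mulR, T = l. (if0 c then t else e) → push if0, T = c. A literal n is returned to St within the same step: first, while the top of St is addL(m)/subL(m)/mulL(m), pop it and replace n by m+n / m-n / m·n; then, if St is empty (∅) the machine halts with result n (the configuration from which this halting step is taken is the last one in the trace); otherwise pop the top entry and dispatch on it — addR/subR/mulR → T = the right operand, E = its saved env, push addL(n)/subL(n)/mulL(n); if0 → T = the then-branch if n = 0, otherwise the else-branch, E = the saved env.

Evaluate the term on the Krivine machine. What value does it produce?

[0] <T=(if0 ((λw. -1) 3) then 5 else ((λy. y) -3)), E=∅, St=∅>
[1] <T=((λw. -1) 3), E=∅, St=[if0]>
[2] <T=(λw. -1), E=∅, St=[thunk :: if0]>
[3] <T=-1, E={w↦thunk(3, ∅)}, St=[if0]>
[4] <T=((λy. y) -3), E=∅, St=∅>
[5] <T=(λy. y), E=∅, St=[thunk]>
[6] <T=y, E={y↦thunk(-3, ∅)}, St=∅>
[7] <T=-3, E=∅, St=∅>
→ final value -3

Answer: -3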